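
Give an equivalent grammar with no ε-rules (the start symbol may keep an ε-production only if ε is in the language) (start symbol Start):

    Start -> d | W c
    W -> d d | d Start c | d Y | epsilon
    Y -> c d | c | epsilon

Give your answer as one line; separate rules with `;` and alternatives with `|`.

Start -> d | W c | c; W -> d d | d Start c | d Y | d; Y -> c d | c

Nullable nonterminals: {W, Y}.
ε ∉ L(G), so no ε-production is kept.
Add the nullable-subset variants: Start → W c gives W c | c. W → d Y gives d Y | d.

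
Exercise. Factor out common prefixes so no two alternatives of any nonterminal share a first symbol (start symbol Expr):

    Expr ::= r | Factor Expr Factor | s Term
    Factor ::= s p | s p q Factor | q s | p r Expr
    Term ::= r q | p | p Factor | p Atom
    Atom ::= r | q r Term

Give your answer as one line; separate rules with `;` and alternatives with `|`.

Factor has alternatives sharing prefix 's p': factor to Factor → s p Factor1 with Factor1 → ε | q Factor.
Term has alternatives sharing prefix 'p': factor to Term → p Term1 with Term1 → ε | Factor | Atom.

Expr ::= r | Factor Expr Factor | s Term; Factor ::= q s | p r Expr | s p Factor1; Term ::= r q | p Term1; Atom ::= r | q r Term; Factor1 ::= ε | q Factor; Term1 ::= ε | Factor | Atom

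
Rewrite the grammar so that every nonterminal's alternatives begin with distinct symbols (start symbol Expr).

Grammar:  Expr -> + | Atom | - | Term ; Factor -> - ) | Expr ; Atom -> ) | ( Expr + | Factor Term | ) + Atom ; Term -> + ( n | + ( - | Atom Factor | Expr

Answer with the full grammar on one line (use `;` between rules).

Expr -> + | Atom | - | Term; Factor -> - ) | Expr; Atom -> ( Expr + | Factor Term | ) Atom1; Term -> Atom Factor | Expr | + ( Term1; Atom1 -> ε | + Atom; Term1 -> n | -

Atom has alternatives sharing prefix ')': factor to Atom → ) Atom1 with Atom1 → ε | + Atom.
Term has alternatives sharing prefix '+ (': factor to Term → + ( Term1 with Term1 → n | -.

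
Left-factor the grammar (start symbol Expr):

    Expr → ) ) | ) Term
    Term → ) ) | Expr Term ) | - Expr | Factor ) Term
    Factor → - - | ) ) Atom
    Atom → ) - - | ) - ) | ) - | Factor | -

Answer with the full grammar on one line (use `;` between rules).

Expr has alternatives sharing prefix ')': factor to Expr → ) Expr1 with Expr1 → ) | Term.
Atom has alternatives sharing prefix ') -': factor to Atom → ) - Atom1 with Atom1 → - | ) | ε.

Expr → ) Expr1; Term → ) ) | Expr Term ) | - Expr | Factor ) Term; Factor → - - | ) ) Atom; Atom → Factor | - | ) - Atom1; Expr1 → ) | Term; Atom1 → - | ) | ε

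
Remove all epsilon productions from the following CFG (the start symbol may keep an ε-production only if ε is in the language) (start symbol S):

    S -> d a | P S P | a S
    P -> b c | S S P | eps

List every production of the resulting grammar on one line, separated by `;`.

Nullable set = {P}.
ε ∉ L(G), so no ε-production is kept.
Add the nullable-subset variants: S → P S P gives P S P | P S | S P. P → S S P gives S S P | S S.

S -> d a | P S P | P S | S P | a S; P -> b c | S S P | S S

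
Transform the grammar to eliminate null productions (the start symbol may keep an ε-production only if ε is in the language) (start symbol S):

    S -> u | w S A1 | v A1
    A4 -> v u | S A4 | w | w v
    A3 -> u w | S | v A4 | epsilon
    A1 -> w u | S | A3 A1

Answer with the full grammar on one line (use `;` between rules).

Nullable nonterminals: {A3}.
ε ∉ L(G), so no ε-production is kept.

S -> u | w S A1 | v A1; A4 -> v u | S A4 | w | w v; A3 -> u w | S | v A4; A1 -> w u | S | A3 A1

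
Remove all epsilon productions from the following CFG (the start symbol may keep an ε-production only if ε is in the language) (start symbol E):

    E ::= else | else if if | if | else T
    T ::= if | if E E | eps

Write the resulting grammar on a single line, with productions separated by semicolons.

Nullable set = {T}.
ε ∉ L(G), so no ε-production is kept.

E ::= else | else if if | if | else T; T ::= if | if E E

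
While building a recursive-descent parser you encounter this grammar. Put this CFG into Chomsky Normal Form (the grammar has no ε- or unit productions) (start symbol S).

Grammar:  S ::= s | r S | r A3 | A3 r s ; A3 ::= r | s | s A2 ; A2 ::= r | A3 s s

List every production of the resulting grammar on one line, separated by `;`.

Introduce a nonterminal for each terminal appearing in a rule of length ≥ 2: X1 → r, X2 → s.
Binarize each right-hand side of length ≥ 3 by chaining fresh nonterminals (Y1, Y2, …): affected rules were S → A3 X1 X2; A2 → A3 X2 X2.

S ::= s | X1 S | X1 A3 | A3 Y1; A3 ::= r | s | X2 A2; A2 ::= r | A3 Y2; X1 ::= r; X2 ::= s; Y1 ::= X1 X2; Y2 ::= X2 X2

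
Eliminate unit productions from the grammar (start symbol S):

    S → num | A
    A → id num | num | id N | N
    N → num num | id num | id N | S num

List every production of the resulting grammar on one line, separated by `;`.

Unit pairs: A ⇒* {N}; S ⇒* {A, N}.
For every A with A ⇒* B via unit rules, add B's non-unit alternatives to A; then delete every rule of the form X → Y.

S → num | num num | id num | id N | S num; A → num num | id num | id N | S num | num; N → num num | id num | id N | S num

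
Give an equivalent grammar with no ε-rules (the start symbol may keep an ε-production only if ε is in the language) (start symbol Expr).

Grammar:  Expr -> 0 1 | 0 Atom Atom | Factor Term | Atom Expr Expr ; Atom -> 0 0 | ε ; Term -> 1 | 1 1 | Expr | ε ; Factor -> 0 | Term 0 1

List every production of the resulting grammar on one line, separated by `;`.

The nullable symbols are {Atom, Term}.
ε ∉ L(G), so no ε-production is kept.
For each production, add variants omitting each subset of nullable occurrences: Expr → 0 Atom Atom gives 0 Atom Atom | 0 Atom | 0. Expr → Factor Term gives Factor Term | Factor. Expr → Atom Expr Expr gives Atom Expr Expr | Expr Expr. Factor → Term 0 1 gives Term 0 1 | 0 1.

Expr -> 0 1 | 0 Atom Atom | 0 Atom | 0 | Factor Term | Factor | Atom Expr Expr | Expr Expr; Atom -> 0 0; Term -> 1 | 1 1 | Expr; Factor -> 0 | Term 0 1 | 0 1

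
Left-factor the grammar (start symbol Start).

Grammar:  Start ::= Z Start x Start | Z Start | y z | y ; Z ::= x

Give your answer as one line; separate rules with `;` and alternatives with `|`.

Start has alternatives sharing prefix 'Z Start': factor to Start → Z Start Start1 with Start1 → x Start | ε.
Start has alternatives sharing prefix 'y': factor to Start → y Start2 with Start2 → z | ε.

Start ::= Z Start Start1 | y Start2; Z ::= x; Start1 ::= x Start | epsilon; Start2 ::= z | epsilon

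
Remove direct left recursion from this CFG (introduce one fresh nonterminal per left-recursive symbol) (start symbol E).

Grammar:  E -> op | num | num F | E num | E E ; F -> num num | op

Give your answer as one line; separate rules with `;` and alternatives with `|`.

E -> op E' | num E' | num F E'; F -> num num | op; E' -> num E' | E E' | ε

E is directly left-recursive.
For E: α = {num, E}, β = {op, num, num F}. Rewrite as E → β E' and E' → α E' | ε.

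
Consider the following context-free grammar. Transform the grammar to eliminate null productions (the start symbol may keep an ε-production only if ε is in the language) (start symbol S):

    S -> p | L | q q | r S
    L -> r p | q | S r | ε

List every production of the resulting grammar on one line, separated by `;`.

Nullable set = {L, S}.
ε ∈ L(G) since S is nullable, so keep S → ε.
Expand every rule over subsets of its nullable positions: S → r S gives r S | r. L → S r gives S r | r.

S -> p | L | q q | r S | r | ε; L -> r p | q | S r | r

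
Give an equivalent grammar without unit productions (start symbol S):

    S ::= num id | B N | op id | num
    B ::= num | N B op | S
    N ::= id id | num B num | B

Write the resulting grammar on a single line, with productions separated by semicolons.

Unit pairs: B ⇒* {S}; N ⇒* {B, S}.
Replace each nonterminal's rules with the union of the non-unit rules of every nonterminal it unit-derives.

S ::= num id | B N | op id | num; B ::= num | N B op | num id | B N | op id; N ::= num | N B op | num id | B N | op id | id id | num B num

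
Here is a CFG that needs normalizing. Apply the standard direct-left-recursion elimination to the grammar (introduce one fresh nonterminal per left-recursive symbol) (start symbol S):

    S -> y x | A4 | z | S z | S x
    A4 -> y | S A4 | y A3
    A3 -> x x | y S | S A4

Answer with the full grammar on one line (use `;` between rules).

S is directly left-recursive.
For S: α = {z, x}, β = {y x, A4, z}. Rewrite as S → β S' and S' → α S' | ε.

S -> y x S' | A4 S' | z S'; A4 -> y | S A4 | y A3; A3 -> x x | y S | S A4; S' -> z S' | x S' | ε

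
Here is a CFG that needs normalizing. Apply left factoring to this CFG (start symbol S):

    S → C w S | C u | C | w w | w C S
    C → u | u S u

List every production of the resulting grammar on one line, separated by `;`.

S → C S' | w S''; C → u C'; S' → w S | u | ε; S'' → w | C S; C' → ε | S u

S has alternatives sharing prefix 'C': factor to S → C S' with S' → w S | u | ε.
S has alternatives sharing prefix 'w': factor to S → w S'' with S'' → w | C S.
C has alternatives sharing prefix 'u': factor to C → u C' with C' → ε | S u.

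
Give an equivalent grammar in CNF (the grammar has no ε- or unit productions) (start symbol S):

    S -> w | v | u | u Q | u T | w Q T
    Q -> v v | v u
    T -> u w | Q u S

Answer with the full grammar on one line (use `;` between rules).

Introduce a nonterminal for each terminal appearing in a rule of length ≥ 2: X1 → u, X2 → w, X3 → v.
Binarize each right-hand side of length ≥ 3 by chaining fresh nonterminals (Y1, Y2, …): affected rules were S → X2 Q T; T → Q X1 S.

S -> w | v | u | X1 Q | X1 T | X2 Y1; Q -> X3 X3 | X3 X1; T -> X1 X2 | Q Y2; X1 -> u; X2 -> w; X3 -> v; Y1 -> Q T; Y2 -> X1 S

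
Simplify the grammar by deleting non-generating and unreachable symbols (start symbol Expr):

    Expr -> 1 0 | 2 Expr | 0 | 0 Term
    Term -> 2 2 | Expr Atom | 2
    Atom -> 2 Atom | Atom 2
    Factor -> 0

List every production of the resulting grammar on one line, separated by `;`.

Expr -> 1 0 | 2 Expr | 0 | 0 Term; Term -> 2 2 | 2

Generating nonterminals: {Expr, Factor, Term}.
Reachable from Expr after that: {Expr, Term}.
Removed useless symbols: {Atom, Factor} and every production mentioning them.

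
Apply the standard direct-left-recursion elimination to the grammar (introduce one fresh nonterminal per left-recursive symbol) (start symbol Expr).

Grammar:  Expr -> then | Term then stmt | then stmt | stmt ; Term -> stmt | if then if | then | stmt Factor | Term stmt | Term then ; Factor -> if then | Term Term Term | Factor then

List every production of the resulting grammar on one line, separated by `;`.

Left recursion appears on Term, Factor.
For Term: α = {stmt, then}, β = {stmt, if then if, then, stmt Factor}. Rewrite as Term → β Term1 and Term1 → α Term1 | ε.
For Factor: α = {then}, β = {if then, Term Term Term}. Rewrite as Factor → β Factor1 and Factor1 → α Factor1 | ε.

Expr -> then | Term then stmt | then stmt | stmt; Term -> stmt Term1 | if then if Term1 | then Term1 | stmt Factor Term1; Factor -> if then Factor1 | Term Term Term Factor1; Term1 -> stmt Term1 | then Term1 | eps; Factor1 -> then Factor1 | eps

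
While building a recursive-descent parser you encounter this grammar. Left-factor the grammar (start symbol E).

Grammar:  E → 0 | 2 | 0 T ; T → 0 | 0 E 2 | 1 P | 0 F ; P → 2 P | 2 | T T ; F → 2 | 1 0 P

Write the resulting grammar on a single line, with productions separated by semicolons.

E has alternatives sharing prefix '0': factor to E → 0 E' with E' → ε | T.
T has alternatives sharing prefix '0': factor to T → 0 T' with T' → ε | E 2 | F.
P has alternatives sharing prefix '2': factor to P → 2 P' with P' → P | ε.

E → 2 | 0 E'; T → 1 P | 0 T'; P → T T | 2 P'; F → 2 | 1 0 P; E' → eps | T; T' → eps | E 2 | F; P' → P | eps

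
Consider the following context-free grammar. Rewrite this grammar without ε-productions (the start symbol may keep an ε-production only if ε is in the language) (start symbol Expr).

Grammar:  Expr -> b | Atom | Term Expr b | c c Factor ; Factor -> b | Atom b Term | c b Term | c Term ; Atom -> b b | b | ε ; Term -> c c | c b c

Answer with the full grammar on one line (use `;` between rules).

Nullable set = {Atom, Expr}.
ε ∈ L(G) since Expr is nullable, so keep Expr → ε.
Expand every rule over subsets of its nullable positions: Expr → Term Expr b gives Term Expr b | Term b. Factor → Atom b Term gives Atom b Term | b Term.

Expr -> b | Atom | Term Expr b | Term b | c c Factor | ε; Factor -> b | Atom b Term | b Term | c b Term | c Term; Atom -> b b | b; Term -> c c | c b c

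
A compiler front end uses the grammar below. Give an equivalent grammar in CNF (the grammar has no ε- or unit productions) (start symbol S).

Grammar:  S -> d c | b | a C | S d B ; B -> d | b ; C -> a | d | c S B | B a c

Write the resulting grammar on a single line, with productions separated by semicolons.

S -> X1 X2 | b | X3 C | S Y1; B -> d | b; C -> a | d | X2 Y2 | B Y3; X1 -> d; X2 -> c; X3 -> a; Y1 -> X1 B; Y2 -> S B; Y3 -> X3 X2

Introduce a nonterminal for each terminal appearing in a rule of length ≥ 2: X1 → d, X2 → c, X3 → a.
Binarize each right-hand side of length ≥ 3 by chaining fresh nonterminals (Y1, Y2, …): affected rules were S → S X1 B; C → X2 S B; C → B X3 X2.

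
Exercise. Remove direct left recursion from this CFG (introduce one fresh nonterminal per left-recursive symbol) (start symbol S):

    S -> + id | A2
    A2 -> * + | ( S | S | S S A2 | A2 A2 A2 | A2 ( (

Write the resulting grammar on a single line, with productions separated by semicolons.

S -> + id | A2; A2 -> * + A2' | ( S A2' | S A2' | S S A2 A2'; A2' -> A2 A2 A2' | ( ( A2' | epsilon

Left recursion appears on A2.
For A2: α = {A2 A2, ( (}, β = {* +, ( S, S, S S A2}. Rewrite as A2 → β A2' and A2' → α A2' | ε.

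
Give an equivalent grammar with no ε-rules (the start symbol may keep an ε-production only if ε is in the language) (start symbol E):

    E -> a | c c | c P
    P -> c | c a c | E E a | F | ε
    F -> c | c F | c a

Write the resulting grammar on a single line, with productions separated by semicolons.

E -> a | c c | c P | c; P -> c | c a c | E E a | F; F -> c | c F | c a

Nullable nonterminals: {P}.
ε ∉ L(G), so no ε-production is kept.
Expand every rule over subsets of its nullable positions: E → c P gives c P | c.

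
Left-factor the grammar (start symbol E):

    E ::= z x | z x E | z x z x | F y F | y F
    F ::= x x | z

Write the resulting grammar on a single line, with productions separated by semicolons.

E has alternatives sharing prefix 'z x': factor to E → z x E' with E' → ε | E | z x.

E ::= F y F | y F | z x E'; F ::= x x | z; E' ::= ε | E | z x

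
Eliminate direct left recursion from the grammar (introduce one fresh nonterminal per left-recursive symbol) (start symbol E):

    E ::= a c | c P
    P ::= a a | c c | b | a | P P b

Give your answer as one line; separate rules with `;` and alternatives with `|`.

P is directly left-recursive.
For P: α = {P b}, β = {a a, c c, b, a}. Rewrite as P → β P' and P' → α P' | ε.

E ::= a c | c P; P ::= a a P' | c c P' | b P' | a P'; P' ::= P b P' | epsilon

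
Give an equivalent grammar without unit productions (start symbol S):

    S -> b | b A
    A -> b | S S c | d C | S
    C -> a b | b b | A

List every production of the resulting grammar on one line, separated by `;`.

Unit pairs: A ⇒* {S}; C ⇒* {A, S}.
For every A with A ⇒* B via unit rules, add B's non-unit alternatives to A; then delete every rule of the form X → Y.

S -> b | b A; A -> b | b A | S S c | d C; C -> a b | b b | b | b A | S S c | d C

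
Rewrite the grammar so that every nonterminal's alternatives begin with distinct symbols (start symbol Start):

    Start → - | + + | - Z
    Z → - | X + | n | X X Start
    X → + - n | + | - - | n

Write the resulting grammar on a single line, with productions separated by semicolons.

Start has alternatives sharing prefix '-': factor to Start → - Start1 with Start1 → ε | Z.
Z has alternatives sharing prefix 'X': factor to Z → X Z1 with Z1 → + | X Start.
X has alternatives sharing prefix '+': factor to X → + X1 with X1 → - n | ε.

Start → + + | - Start1; Z → - | n | X Z1; X → - - | n | + X1; Start1 → eps | Z; Z1 → + | X Start; X1 → - n | eps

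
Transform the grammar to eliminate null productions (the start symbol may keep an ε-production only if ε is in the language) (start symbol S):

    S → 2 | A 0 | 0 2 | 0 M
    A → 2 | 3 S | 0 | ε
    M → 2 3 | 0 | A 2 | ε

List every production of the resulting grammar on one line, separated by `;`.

Nullable nonterminals: {A, M}.
ε ∉ L(G), so no ε-production is kept.
For each production, add variants omitting each subset of nullable occurrences: S → A 0 gives A 0 | 0. M → A 2 gives A 2 | 2.

S → 2 | A 0 | 0 | 0 2 | 0 M; A → 2 | 3 S | 0; M → 2 3 | 0 | A 2 | 2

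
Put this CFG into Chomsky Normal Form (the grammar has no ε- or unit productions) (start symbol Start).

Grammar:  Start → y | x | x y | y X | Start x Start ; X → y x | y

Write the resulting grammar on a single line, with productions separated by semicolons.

Start → y | x | X1 X2 | X2 X | Start Y1; X → X2 X1 | y; X1 → x; X2 → y; Y1 → X1 Start

Introduce a nonterminal for each terminal appearing in a rule of length ≥ 2: X1 → x, X2 → y.
Binarize each right-hand side of length ≥ 3 by chaining fresh nonterminals (Y1, Y2, …): affected rules were Start → Start X1 Start.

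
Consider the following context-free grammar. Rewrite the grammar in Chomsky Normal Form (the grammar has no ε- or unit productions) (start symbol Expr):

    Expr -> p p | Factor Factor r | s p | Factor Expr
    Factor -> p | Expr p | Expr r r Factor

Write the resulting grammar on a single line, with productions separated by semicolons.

Introduce a nonterminal for each terminal appearing in a rule of length ≥ 2: X1 → p, X2 → r, X3 → s.
Binarize each right-hand side of length ≥ 3 by chaining fresh nonterminals (Y1, Y2, …): affected rules were Expr → Factor Factor X2; Factor → Expr X2 X2 Factor.

Expr -> X1 X1 | Factor Y1 | X3 X1 | Factor Expr; Factor -> p | Expr X1 | Expr Y2; X1 -> p; X2 -> r; X3 -> s; Y1 -> Factor X2; Y2 -> X2 Y3; Y3 -> X2 Factor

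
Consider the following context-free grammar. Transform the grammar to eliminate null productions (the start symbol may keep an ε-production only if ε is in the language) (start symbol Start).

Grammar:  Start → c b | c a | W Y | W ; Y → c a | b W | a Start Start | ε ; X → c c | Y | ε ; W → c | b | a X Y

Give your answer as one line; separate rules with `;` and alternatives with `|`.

Start → c b | c a | W Y | W; Y → c a | b W | a Start Start; X → c c | Y; W → c | b | a X Y | a X | a Y | a

The nullable symbols are {X, Y}.
ε ∉ L(G), so no ε-production is kept.
Add the nullable-subset variants: Start → W Y gives W Y | W. W → a X Y gives a X Y | a X | a Y | a.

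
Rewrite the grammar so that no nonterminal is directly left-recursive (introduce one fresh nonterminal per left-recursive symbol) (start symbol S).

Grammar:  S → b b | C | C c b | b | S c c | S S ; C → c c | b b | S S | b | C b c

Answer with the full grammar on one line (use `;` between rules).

Left recursion appears on S, C.
For S: α = {c c, S}, β = {b b, C, C c b, b}. Rewrite as S → β S' and S' → α S' | ε.
For C: α = {b c}, β = {c c, b b, S S, b}. Rewrite as C → β C' and C' → α C' | ε.

S → b b S' | C S' | C c b S' | b S'; C → c c C' | b b C' | S S C' | b C'; S' → c c S' | S S' | ε; C' → b c C' | ε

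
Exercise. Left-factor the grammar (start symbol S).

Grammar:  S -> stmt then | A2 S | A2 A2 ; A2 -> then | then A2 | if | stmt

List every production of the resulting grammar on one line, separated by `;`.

S has alternatives sharing prefix 'A2': factor to S → A2 S' with S' → S | A2.
A2 has alternatives sharing prefix 'then': factor to A2 → then A2' with A2' → ε | A2.

S -> stmt then | A2 S'; A2 -> if | stmt | then A2'; S' -> S | A2; A2' -> ε | A2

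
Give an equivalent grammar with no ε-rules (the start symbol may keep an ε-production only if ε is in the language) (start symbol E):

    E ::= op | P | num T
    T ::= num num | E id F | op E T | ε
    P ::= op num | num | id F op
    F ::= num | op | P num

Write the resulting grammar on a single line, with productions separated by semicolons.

E ::= op | P | num T | num; T ::= num num | E id F | op E T | op E; P ::= op num | num | id F op; F ::= num | op | P num

Nullable set = {T}.
ε ∉ L(G), so no ε-production is kept.
For each production, add variants omitting each subset of nullable occurrences: E → num T gives num T | num. T → op E T gives op E T | op E.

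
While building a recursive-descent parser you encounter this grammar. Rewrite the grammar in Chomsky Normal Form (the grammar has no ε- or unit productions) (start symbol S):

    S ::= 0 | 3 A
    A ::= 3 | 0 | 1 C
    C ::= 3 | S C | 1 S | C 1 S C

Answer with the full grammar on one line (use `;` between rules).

S ::= 0 | X1 A; A ::= 3 | 0 | X2 C; C ::= 3 | S C | X2 S | C Y1; X1 ::= 3; X2 ::= 1; Y1 ::= X2 Y2; Y2 ::= S C

Introduce a nonterminal for each terminal appearing in a rule of length ≥ 2: X1 → 3, X2 → 1.
Binarize each right-hand side of length ≥ 3 by chaining fresh nonterminals (Y1, Y2, …): affected rules were C → C X2 S C.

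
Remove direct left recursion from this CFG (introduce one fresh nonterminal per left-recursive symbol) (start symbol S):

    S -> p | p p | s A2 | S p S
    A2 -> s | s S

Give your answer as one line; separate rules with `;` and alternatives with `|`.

S -> p S' | p p S' | s A2 S'; A2 -> s | s S; S' -> p S S' | ε

Left recursion appears on S.
For S: α = {p S}, β = {p, p p, s A2}. Rewrite as S → β S' and S' → α S' | ε.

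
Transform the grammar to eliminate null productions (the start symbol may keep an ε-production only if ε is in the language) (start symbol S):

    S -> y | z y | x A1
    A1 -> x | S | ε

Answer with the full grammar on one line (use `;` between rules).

Nullable set = {A1}.
ε ∉ L(G), so no ε-production is kept.
Expand every rule over subsets of its nullable positions: S → x A1 gives x A1 | x.

S -> y | z y | x A1 | x; A1 -> x | S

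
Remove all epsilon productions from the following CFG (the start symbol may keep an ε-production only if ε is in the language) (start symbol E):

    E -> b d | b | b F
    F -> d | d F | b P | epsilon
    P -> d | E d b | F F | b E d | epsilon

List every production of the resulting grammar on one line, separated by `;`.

Nullable nonterminals: {F, P}.
ε ∉ L(G), so no ε-production is kept.
Expand every rule over subsets of its nullable positions: F → b P gives b P | b. P → F F gives F F | F.

E -> b d | b | b F; F -> d | d F | b P | b; P -> d | E d b | F F | F | b E d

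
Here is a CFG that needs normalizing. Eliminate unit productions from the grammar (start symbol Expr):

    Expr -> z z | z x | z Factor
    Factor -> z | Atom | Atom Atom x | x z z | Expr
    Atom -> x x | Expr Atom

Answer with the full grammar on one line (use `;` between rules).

Unit pairs: Factor ⇒* {Atom, Expr}.
For each unit pair (A, B), copy every non-unit production of B to A, then drop all unit productions.

Expr -> z z | z x | z Factor; Factor -> x x | Expr Atom | z | Atom Atom x | x z z | z z | z x | z Factor; Atom -> x x | Expr Atom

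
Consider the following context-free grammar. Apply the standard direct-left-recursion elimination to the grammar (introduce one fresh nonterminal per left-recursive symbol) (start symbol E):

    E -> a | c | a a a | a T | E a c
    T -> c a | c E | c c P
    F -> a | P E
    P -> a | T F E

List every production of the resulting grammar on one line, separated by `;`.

E -> a E' | c E' | a a a E' | a T E'; T -> c a | c E | c c P; F -> a | P E; P -> a | T F E; E' -> a c E' | eps

Left recursion appears on E.
For E: α = {a c}, β = {a, c, a a a, a T}. Rewrite as E → β E' and E' → α E' | ε.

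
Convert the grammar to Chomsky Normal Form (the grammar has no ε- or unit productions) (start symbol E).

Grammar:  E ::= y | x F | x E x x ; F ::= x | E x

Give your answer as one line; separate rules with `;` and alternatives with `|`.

E ::= y | X1 F | X1 Y1; F ::= x | E X1; X1 ::= x; Y1 ::= E Y2; Y2 ::= X1 X1

Introduce a nonterminal for each terminal appearing in a rule of length ≥ 2: X1 → x.
Binarize each right-hand side of length ≥ 3 by chaining fresh nonterminals (Y1, Y2, …): affected rules were E → X1 E X1 X1.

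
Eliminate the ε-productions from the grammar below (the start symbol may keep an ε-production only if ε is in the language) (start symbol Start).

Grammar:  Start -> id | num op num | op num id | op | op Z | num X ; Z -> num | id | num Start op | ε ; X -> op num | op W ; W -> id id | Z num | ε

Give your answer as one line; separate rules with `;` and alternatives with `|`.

Start -> id | num op num | op num id | op | op Z | num X; Z -> num | id | num Start op; X -> op num | op W | op; W -> id id | Z num | num

Nullable set = {W, Z}.
ε ∉ L(G), so no ε-production is kept.
Expand every rule over subsets of its nullable positions: X → op W gives op W | op. W → Z num gives Z num | num.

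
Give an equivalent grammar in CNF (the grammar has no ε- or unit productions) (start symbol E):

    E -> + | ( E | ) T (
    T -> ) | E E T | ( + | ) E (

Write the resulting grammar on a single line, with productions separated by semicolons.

Introduce a nonterminal for each terminal appearing in a rule of length ≥ 2: X1 → (, X2 → ), X3 → +.
Binarize each right-hand side of length ≥ 3 by chaining fresh nonterminals (Y1, Y2, …): affected rules were E → X2 T X1; T → E E T; T → X2 E X1.

E -> + | X1 E | X2 Y1; T -> ) | E Y2 | X1 X3 | X2 Y3; X1 -> (; X2 -> ); X3 -> +; Y1 -> T X1; Y2 -> E T; Y3 -> E X1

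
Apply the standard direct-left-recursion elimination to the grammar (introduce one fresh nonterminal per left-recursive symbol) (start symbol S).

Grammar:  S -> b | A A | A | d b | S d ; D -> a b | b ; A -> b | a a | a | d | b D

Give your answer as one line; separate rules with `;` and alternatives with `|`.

S is directly left-recursive.
For S: α = {d}, β = {b, A A, A, d b}. Rewrite as S → β S' and S' → α S' | ε.

S -> b S' | A A S' | A S' | d b S'; D -> a b | b; A -> b | a a | a | d | b D; S' -> d S' | ε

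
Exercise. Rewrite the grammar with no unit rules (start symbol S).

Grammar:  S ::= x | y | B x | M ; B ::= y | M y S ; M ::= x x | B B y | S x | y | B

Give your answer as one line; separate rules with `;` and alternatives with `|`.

Unit pairs: M ⇒* {B}; S ⇒* {B, M}.
For every A with A ⇒* B via unit rules, add B's non-unit alternatives to A; then delete every rule of the form X → Y.

S ::= y | M y S | x | B x | x x | B B y | S x; B ::= y | M y S; M ::= y | M y S | x x | B B y | S x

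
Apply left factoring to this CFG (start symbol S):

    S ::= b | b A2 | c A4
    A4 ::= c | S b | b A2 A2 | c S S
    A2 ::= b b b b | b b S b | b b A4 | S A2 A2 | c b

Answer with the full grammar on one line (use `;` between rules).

S ::= c A4 | b S'; A4 ::= S b | b A2 A2 | c A4'; A2 ::= S A2 A2 | c b | b b A2'; S' ::= ε | A2; A4' ::= ε | S S; A2' ::= b b | S b | A4

S has alternatives sharing prefix 'b': factor to S → b S' with S' → ε | A2.
A4 has alternatives sharing prefix 'c': factor to A4 → c A4' with A4' → ε | S S.
A2 has alternatives sharing prefix 'b b': factor to A2 → b b A2' with A2' → b b | S b | A4.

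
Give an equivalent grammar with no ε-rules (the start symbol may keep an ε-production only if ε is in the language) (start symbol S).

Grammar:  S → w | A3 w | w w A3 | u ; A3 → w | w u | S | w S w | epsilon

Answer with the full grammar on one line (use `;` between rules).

The nullable symbols are {A3}.
ε ∉ L(G), so no ε-production is kept.
Expand every rule over subsets of its nullable positions: S → w w A3 gives w w A3 | w w.

S → w | A3 w | w w A3 | w w | u; A3 → w | w u | S | w S w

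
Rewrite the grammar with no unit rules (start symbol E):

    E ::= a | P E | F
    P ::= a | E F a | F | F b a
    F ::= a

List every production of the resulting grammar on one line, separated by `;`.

E ::= a | P E; P ::= a | E F a | F b a; F ::= a

Unit pairs: E ⇒* {F}; P ⇒* {F}.
Replace each nonterminal's rules with the union of the non-unit rules of every nonterminal it unit-derives.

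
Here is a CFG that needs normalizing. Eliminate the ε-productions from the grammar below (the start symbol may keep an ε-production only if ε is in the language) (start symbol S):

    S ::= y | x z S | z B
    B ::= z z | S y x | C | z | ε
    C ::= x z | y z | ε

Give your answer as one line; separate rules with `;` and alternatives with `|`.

S ::= y | x z S | z B | z; B ::= z z | S y x | C | z; C ::= x z | y z

The nullable symbols are {B, C}.
ε ∉ L(G), so no ε-production is kept.
For each production, add variants omitting each subset of nullable occurrences: S → z B gives z B | z.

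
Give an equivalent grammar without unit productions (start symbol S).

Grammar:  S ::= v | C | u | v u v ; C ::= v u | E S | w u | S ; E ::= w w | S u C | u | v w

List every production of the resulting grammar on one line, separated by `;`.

Unit pairs: C ⇒* {S}; S ⇒* {C}.
For each unit pair (A, B), copy every non-unit production of B to A, then drop all unit productions.

S ::= v u | E S | w u | v | u | v u v; C ::= v u | E S | w u | v | u | v u v; E ::= w w | S u C | u | v w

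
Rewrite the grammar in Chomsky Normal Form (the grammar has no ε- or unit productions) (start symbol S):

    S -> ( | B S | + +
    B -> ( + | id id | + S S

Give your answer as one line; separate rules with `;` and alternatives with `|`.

S -> ( | B S | X1 X1; B -> X2 X1 | X3 X3 | X1 Y1; X1 -> +; X2 -> (; X3 -> id; Y1 -> S S

Introduce a nonterminal for each terminal appearing in a rule of length ≥ 2: X1 → +, X2 → (, X3 → id.
Binarize each right-hand side of length ≥ 3 by chaining fresh nonterminals (Y1, Y2, …): affected rules were B → X1 S S.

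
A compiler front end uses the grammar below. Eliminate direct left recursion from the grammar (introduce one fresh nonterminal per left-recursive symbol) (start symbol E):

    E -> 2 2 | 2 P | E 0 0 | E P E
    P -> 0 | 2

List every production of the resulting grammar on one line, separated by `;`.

Left recursion appears on E.
For E: α = {0 0, P E}, β = {2 2, 2 P}. Rewrite as E → β E' and E' → α E' | ε.

E -> 2 2 E' | 2 P E'; P -> 0 | 2; E' -> 0 0 E' | P E E' | ε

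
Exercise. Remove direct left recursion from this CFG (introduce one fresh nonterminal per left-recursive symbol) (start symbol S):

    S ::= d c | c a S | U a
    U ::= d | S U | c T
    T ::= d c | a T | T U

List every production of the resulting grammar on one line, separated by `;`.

Directly left-recursive nonterminal: T.
For T: α = {U}, β = {d c, a T}. Rewrite as T → β T' and T' → α T' | ε.

S ::= d c | c a S | U a; U ::= d | S U | c T; T ::= d c T' | a T T'; T' ::= U T' | ε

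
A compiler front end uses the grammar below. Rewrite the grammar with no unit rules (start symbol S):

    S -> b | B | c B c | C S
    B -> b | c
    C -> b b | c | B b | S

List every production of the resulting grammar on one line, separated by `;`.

Unit pairs: C ⇒* {B, S}; S ⇒* {B}.
Replace each nonterminal's rules with the union of the non-unit rules of every nonterminal it unit-derives.

S -> b | c | c B c | C S; B -> b | c; C -> b | c | b b | B b | c B c | C S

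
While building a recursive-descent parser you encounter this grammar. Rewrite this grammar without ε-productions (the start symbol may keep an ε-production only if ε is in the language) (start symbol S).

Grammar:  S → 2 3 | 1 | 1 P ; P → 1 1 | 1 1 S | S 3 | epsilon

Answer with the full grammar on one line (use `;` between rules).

S → 2 3 | 1 | 1 P; P → 1 1 | 1 1 S | S 3

Nullable nonterminals: {P}.
ε ∉ L(G), so no ε-production is kept.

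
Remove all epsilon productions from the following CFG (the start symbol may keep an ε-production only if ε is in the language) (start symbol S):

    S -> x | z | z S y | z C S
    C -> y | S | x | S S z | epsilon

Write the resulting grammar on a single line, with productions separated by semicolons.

Nullable nonterminals: {C}.
ε ∉ L(G), so no ε-production is kept.
Expand every rule over subsets of its nullable positions: S → z C S gives z C S | z S.

S -> x | z | z S y | z C S | z S; C -> y | S | x | S S z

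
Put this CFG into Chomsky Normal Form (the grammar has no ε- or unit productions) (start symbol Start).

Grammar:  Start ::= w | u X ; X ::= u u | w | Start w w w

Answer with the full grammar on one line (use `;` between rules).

Introduce a nonterminal for each terminal appearing in a rule of length ≥ 2: X1 → u, X2 → w.
Binarize each right-hand side of length ≥ 3 by chaining fresh nonterminals (Y1, Y2, …): affected rules were X → Start X2 X2 X2.

Start ::= w | X1 X; X ::= X1 X1 | w | Start Y1; X1 ::= u; X2 ::= w; Y1 ::= X2 Y2; Y2 ::= X2 X2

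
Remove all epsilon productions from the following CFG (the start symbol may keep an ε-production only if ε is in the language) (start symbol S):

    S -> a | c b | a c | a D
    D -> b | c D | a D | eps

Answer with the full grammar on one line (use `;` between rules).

S -> a | c b | a c | a D; D -> b | c D | c | a D | a

Nullable nonterminals: {D}.
ε ∉ L(G), so no ε-production is kept.
Add the nullable-subset variants: D → c D gives c D | c. D → a D gives a D | a.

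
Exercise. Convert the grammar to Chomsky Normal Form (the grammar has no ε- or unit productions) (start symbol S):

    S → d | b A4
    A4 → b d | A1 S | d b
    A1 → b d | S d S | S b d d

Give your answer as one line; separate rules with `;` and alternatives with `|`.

Introduce a nonterminal for each terminal appearing in a rule of length ≥ 2: X1 → b, X2 → d.
Binarize each right-hand side of length ≥ 3 by chaining fresh nonterminals (Y1, Y2, …): affected rules were A1 → S X2 S; A1 → S X1 X2 X2.

S → d | X1 A4; A4 → X1 X2 | A1 S | X2 X1; A1 → X1 X2 | S Y1 | S Y2; X1 → b; X2 → d; Y1 → X2 S; Y2 → X1 Y3; Y3 → X2 X2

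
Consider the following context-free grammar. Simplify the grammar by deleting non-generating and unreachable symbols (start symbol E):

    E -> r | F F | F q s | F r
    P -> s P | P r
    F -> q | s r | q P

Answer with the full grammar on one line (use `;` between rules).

Generating nonterminals: {E, F}.
Reachable from E after that: {E, F}.
Removed useless symbols: {P} and every production mentioning them.

E -> r | F F | F q s | F r; F -> q | s r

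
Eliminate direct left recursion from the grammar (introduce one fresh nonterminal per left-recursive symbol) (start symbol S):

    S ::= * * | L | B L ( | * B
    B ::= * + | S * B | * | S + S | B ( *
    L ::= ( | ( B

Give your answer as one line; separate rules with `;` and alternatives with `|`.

S ::= * * | L | B L ( | * B; B ::= * + B' | S * B B' | * B' | S + S B'; L ::= ( | ( B; B' ::= ( * B' | ε

B is directly left-recursive.
For B: α = {( *}, β = {* +, S * B, *, S + S}. Rewrite as B → β B' and B' → α B' | ε.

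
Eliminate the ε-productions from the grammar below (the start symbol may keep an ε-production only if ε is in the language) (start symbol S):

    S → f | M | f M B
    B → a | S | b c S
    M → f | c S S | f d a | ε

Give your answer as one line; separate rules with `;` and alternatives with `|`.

Nullable set = {B, M, S}.
ε ∈ L(G) since S is nullable, so keep S → ε.
For each production, add variants omitting each subset of nullable occurrences: S → f M B gives f M B | f M | f B. B → b c S gives b c S | b c. M → c S S gives c S S | c S | c.

S → f | M | f M B | f M | f B | ε; B → a | S | b c S | b c; M → f | c S S | c S | c | f d a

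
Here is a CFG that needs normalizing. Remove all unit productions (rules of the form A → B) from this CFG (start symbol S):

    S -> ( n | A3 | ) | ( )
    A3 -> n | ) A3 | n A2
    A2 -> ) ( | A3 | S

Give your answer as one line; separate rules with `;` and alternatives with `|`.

Unit pairs: A2 ⇒* {A3, S}; S ⇒* {A3}.
For each unit pair (A, B), copy every non-unit production of B to A, then drop all unit productions.

S -> ( n | ) | ( ) | n | ) A3 | n A2; A3 -> n | ) A3 | n A2; A2 -> ) ( | ( n | ) | ( ) | n | ) A3 | n A2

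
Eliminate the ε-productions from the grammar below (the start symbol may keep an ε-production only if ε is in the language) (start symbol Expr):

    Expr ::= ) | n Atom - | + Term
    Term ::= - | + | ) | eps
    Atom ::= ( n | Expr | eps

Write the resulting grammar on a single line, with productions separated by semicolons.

Nullable nonterminals: {Atom, Term}.
ε ∉ L(G), so no ε-production is kept.
Expand every rule over subsets of its nullable positions: Expr → n Atom - gives n Atom - | n -. Expr → + Term gives + Term | +.

Expr ::= ) | n Atom - | n - | + Term | +; Term ::= - | + | ); Atom ::= ( n | Expr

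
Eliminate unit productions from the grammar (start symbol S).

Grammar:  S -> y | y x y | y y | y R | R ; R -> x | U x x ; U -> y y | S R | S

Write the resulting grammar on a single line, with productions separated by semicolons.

Unit pairs: S ⇒* {R}; U ⇒* {R, S}.
Replace each nonterminal's rules with the union of the non-unit rules of every nonterminal it unit-derives.

S -> y | y x y | y y | y R | x | U x x; R -> x | U x x; U -> y y | S R | y | y x y | y R | x | U x x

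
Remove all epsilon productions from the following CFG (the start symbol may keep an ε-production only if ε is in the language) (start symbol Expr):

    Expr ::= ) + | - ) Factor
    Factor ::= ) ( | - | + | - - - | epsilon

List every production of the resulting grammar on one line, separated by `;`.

Nullable set = {Factor}.
ε ∉ L(G), so no ε-production is kept.
Add the nullable-subset variants: Expr → - ) Factor gives - ) Factor | - ).

Expr ::= ) + | - ) Factor | - ); Factor ::= ) ( | - | + | - - -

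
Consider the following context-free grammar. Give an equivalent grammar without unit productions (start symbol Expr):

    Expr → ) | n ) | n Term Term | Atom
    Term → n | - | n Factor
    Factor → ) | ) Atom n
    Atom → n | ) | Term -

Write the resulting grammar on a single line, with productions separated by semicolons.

Unit pairs: Expr ⇒* {Atom}.
For each unit pair (A, B), copy every non-unit production of B to A, then drop all unit productions.

Expr → n | ) | Term - | n ) | n Term Term; Term → n | - | n Factor; Factor → ) | ) Atom n; Atom → n | ) | Term -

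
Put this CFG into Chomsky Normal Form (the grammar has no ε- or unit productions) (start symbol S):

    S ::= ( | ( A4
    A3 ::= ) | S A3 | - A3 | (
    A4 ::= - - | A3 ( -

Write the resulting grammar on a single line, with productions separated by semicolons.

S ::= ( | X1 A4; A3 ::= ) | S A3 | X2 A3 | (; A4 ::= X2 X2 | A3 Y1; X1 ::= (; X2 ::= -; Y1 ::= X1 X2

Introduce a nonterminal for each terminal appearing in a rule of length ≥ 2: X1 → (, X2 → -.
Binarize each right-hand side of length ≥ 3 by chaining fresh nonterminals (Y1, Y2, …): affected rules were A4 → A3 X1 X2.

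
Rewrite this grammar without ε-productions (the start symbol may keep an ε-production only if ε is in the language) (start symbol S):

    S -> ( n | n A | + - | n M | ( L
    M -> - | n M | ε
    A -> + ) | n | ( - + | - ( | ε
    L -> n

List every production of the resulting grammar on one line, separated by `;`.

S -> ( n | n A | n | + - | n M | ( L; M -> - | n M | n; A -> + ) | n | ( - + | - (; L -> n

The nullable symbols are {A, M}.
ε ∉ L(G), so no ε-production is kept.
Expand every rule over subsets of its nullable positions: S → n A gives n A | n. M → n M gives n M | n.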